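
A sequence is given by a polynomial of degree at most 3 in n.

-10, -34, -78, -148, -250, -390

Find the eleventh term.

D1: -24  -44  -70  -102  -140
D2: -20  -26  -32  -38
D3: -6  -6  -6
Third differences constant at -6.
-38 − 6 = -44;  -140 − 44 = -184;  -390 − 184 = -574
-44 − 6 = -50;  -184 − 50 = -234;  -574 − 234 = -808
-50 − 6 = -56;  -234 − 56 = -290;  -808 − 290 = -1098
-56 − 6 = -62;  -290 − 62 = -352;  -1098 − 352 = -1450
-62 − 6 = -68;  -352 − 68 = -420;  -1450 − 420 = -1870

-1870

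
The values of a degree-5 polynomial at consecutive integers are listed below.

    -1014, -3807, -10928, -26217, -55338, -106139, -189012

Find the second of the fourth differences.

-2184

D1: -2793, -7121, -15289, -29121, -50801, -82873
D2: -4328, -8168, -13832, -21680, -32072
D3: -3840, -5664, -7848, -10392
D4: -1824, -2184, -2544
D5: -360, -360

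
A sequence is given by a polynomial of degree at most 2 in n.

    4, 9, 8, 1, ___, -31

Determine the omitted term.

Using the first 4 terms:
D1: 5  -1  -7
D2: -6  -6
Constant second difference = -6.
Extend forward: -7 − 6 = -13;  1 − 13 = -12

-12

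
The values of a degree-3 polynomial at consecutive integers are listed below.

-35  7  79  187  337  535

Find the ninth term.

First differences: 42  72  108  150  198
Second differences: 30  36  42  48
Third differences: 6  6  6
Third differences constant at 6.
48 + 6 = 54;  198 + 54 = 252;  535 + 252 = 787
54 + 6 = 60;  252 + 60 = 312;  787 + 312 = 1099
60 + 6 = 66;  312 + 66 = 378;  1099 + 378 = 1477

1477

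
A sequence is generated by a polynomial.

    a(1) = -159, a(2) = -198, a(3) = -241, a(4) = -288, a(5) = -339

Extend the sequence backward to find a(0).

-124

D1: -39  -43  -47  -51
D2: -4  -4  -4
The second differences are constant at -4.
Work back: -39 + 4 = -35;  -159 + 35 = -124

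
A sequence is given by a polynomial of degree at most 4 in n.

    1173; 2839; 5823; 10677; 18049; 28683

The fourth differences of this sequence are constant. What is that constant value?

Δ: 1666, 2984, 4854, 7372, 10634
Δ²: 1318, 1870, 2518, 3262
Δ³: 552, 648, 744
Δ⁴: 96, 96

96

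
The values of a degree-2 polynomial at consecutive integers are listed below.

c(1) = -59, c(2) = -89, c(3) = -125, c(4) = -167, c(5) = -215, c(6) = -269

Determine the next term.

-329

Δ: -30 , -36 , -42 , -48 , -54
Δ²: -6 , -6 , -6 , -6
Second differences constant at -6.
-54 − 6 = -60;  -269 − 60 = -329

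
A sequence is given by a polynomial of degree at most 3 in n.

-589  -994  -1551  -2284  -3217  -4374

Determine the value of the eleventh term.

-405 , -557 , -733 , -933 , -1157
-152 , -176 , -200 , -224
-24 , -24 , -24
Third differences constant at -24.
-224 − 24 = -248;  -1157 − 248 = -1405;  -4374 − 1405 = -5779
-248 − 24 = -272;  -1405 − 272 = -1677;  -5779 − 1677 = -7456
-272 − 24 = -296;  -1677 − 296 = -1973;  -7456 − 1973 = -9429
-296 − 24 = -320;  -1973 − 320 = -2293;  -9429 − 2293 = -11722
-320 − 24 = -344;  -2293 − 344 = -2637;  -11722 − 2637 = -14359

-14359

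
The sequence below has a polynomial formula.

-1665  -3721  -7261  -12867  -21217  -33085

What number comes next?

-49341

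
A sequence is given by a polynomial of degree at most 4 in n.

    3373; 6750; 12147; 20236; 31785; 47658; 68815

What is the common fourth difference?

First differences: 3377, 5397, 8089, 11549, 15873, 21157
Second differences: 2020, 2692, 3460, 4324, 5284
Third differences: 672, 768, 864, 960
Fourth differences: 96, 96, 96

96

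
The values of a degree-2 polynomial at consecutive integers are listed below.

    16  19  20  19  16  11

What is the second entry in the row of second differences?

-2

First differences: 3, 1, -1, -3, -5
Second differences: -2, -2, -2, -2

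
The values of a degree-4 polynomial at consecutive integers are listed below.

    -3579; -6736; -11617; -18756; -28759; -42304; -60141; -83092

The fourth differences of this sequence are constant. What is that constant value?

First differences: -3157, -4881, -7139, -10003, -13545, -17837, -22951
Second differences: -1724, -2258, -2864, -3542, -4292, -5114
Third differences: -534, -606, -678, -750, -822
Fourth differences: -72, -72, -72, -72

-72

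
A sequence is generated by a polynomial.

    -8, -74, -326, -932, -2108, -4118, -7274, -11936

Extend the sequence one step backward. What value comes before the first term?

-8

D1: -66, -252, -606, -1176, -2010, -3156, -4662
D2: -186, -354, -570, -834, -1146, -1506
D3: -168, -216, -264, -312, -360
D4: -48, -48, -48, -48
The fourth differences are constant at -48.
Work back: -168 + 48 = -120;  -186 + 120 = -66;  -66 + 66 = 0;  -8 + 0 = -8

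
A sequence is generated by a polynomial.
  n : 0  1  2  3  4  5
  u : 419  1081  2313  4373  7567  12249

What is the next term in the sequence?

662, 1232, 2060, 3194, 4682
570, 828, 1134, 1488
258, 306, 354
48, 48
Constant fourth difference = 48, so extend:
354 + 48 = 402;  1488 + 402 = 1890;  4682 + 1890 = 6572;  12249 + 6572 = 18821

18821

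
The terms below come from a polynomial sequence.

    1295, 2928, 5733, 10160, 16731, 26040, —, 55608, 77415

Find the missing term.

38753

Using the first 6 terms:
First differences: 1633  2805  4427  6571  9309
Second differences: 1172  1622  2144  2738
Third differences: 450  522  594
Fourth differences: 72  72
Constant fourth difference = 72.
Extend forward: 594 + 72 = 666;  2738 + 666 = 3404;  9309 + 3404 = 12713;  26040 + 12713 = 38753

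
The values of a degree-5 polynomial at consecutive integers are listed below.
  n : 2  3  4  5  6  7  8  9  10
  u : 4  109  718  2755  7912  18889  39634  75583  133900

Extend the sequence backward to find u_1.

7

105, 609, 2037, 5157, 10977, 20745, 35949, 58317
504, 1428, 3120, 5820, 9768, 15204, 22368
924, 1692, 2700, 3948, 5436, 7164
768, 1008, 1248, 1488, 1728
240, 240, 240, 240
The fifth differences are constant at 240.
Work back: 768 − 240 = 528;  924 − 528 = 396;  504 − 396 = 108;  105 − 108 = -3;  4 + 3 = 7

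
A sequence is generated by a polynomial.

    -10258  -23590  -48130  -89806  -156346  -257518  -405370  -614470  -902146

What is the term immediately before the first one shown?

-13332  -24540  -41676  -66540  -101172  -147852  -209100  -287676
-11208  -17136  -24864  -34632  -46680  -61248  -78576
-5928  -7728  -9768  -12048  -14568  -17328
-1800  -2040  -2280  -2520  -2760
-240  -240  -240  -240
The fifth differences are constant at -240.
Work back: -1800 + 240 = -1560;  -5928 + 1560 = -4368;  -11208 + 4368 = -6840;  -13332 + 6840 = -6492;  -10258 + 6492 = -3766

-3766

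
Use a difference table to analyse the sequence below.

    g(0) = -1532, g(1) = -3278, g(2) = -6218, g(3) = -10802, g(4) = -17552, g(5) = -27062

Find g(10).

Δ: -1746 , -2940 , -4584 , -6750 , -9510
Δ²: -1194 , -1644 , -2166 , -2760
Δ³: -450 , -522 , -594
Δ⁴: -72 , -72
The fourth differences are constant (-72).
-594 − 72 = -666;  -2760 − 666 = -3426;  -9510 − 3426 = -12936;  -27062 − 12936 = -39998
-666 − 72 = -738;  -3426 − 738 = -4164;  -12936 − 4164 = -17100;  -39998 − 17100 = -57098
-738 − 72 = -810;  -4164 − 810 = -4974;  -17100 − 4974 = -22074;  -57098 − 22074 = -79172
-810 − 72 = -882;  -4974 − 882 = -5856;  -22074 − 5856 = -27930;  -79172 − 27930 = -107102
-882 − 72 = -954;  -5856 − 954 = -6810;  -27930 − 6810 = -34740;  -107102 − 34740 = -141842

-141842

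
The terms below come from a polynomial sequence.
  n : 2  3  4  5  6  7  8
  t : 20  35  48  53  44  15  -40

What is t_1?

9

First differences: 15, 13, 5, -9, -29, -55
Second differences: -2, -8, -14, -20, -26
Third differences: -6, -6, -6, -6
The third differences are constant at -6.
Work back: -2 + 6 = 4;  15 − 4 = 11;  20 − 11 = 9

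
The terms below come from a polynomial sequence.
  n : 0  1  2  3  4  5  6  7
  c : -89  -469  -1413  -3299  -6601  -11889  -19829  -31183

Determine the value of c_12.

First differences: -380, -944, -1886, -3302, -5288, -7940, -11354
Second differences: -564, -942, -1416, -1986, -2652, -3414
Third differences: -378, -474, -570, -666, -762
Fourth differences: -96, -96, -96, -96
The fourth differences are constant (-96).
-762 − 96 = -858;  -3414 − 858 = -4272;  -11354 − 4272 = -15626;  -31183 − 15626 = -46809
-858 − 96 = -954;  -4272 − 954 = -5226;  -15626 − 5226 = -20852;  -46809 − 20852 = -67661
-954 − 96 = -1050;  -5226 − 1050 = -6276;  -20852 − 6276 = -27128;  -67661 − 27128 = -94789
-1050 − 96 = -1146;  -6276 − 1146 = -7422;  -27128 − 7422 = -34550;  -94789 − 34550 = -129339
-1146 − 96 = -1242;  -7422 − 1242 = -8664;  -34550 − 8664 = -43214;  -129339 − 43214 = -172553

-172553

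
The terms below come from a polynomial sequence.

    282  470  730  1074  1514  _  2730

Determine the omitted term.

Using the first 5 terms:
First differences: 188, 260, 344, 440
Second differences: 72, 84, 96
Third differences: 12, 12
Constant third difference = 12.
Extend forward: 96 + 12 = 108;  440 + 108 = 548;  1514 + 548 = 2062

2062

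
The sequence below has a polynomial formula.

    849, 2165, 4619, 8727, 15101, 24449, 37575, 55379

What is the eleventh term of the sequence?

Δ: 1316  2454  4108  6374  9348  13126  17804
Δ²: 1138  1654  2266  2974  3778  4678
Δ³: 516  612  708  804  900
Δ⁴: 96  96  96  96
Constant fourth difference = 96, so extend:
900 + 96 = 996;  4678 + 996 = 5674;  17804 + 5674 = 23478;  55379 + 23478 = 78857
996 + 96 = 1092;  5674 + 1092 = 6766;  23478 + 6766 = 30244;  78857 + 30244 = 109101
1092 + 96 = 1188;  6766 + 1188 = 7954;  30244 + 7954 = 38198;  109101 + 38198 = 147299

147299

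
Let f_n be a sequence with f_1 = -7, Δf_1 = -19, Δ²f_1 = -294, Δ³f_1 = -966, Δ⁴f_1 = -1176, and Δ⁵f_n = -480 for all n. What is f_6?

-19062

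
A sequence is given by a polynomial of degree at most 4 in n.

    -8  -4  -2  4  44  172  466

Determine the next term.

1028

Δ: 4  2  6  40  128  294
Δ²: -2  4  34  88  166
Δ³: 6  30  54  78
Δ⁴: 24  24  24
Constant fourth difference = 24, so extend:
78 + 24 = 102;  166 + 102 = 268;  294 + 268 = 562;  466 + 562 = 1028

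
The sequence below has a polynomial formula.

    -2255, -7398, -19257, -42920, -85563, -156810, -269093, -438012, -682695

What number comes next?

-1026158

First differences: -5143, -11859, -23663, -42643, -71247, -112283, -168919, -244683
Second differences: -6716, -11804, -18980, -28604, -41036, -56636, -75764
Third differences: -5088, -7176, -9624, -12432, -15600, -19128
Fourth differences: -2088, -2448, -2808, -3168, -3528
Fifth differences: -360, -360, -360, -360
Constant fifth difference = -360, so extend:
-3528 − 360 = -3888;  -19128 − 3888 = -23016;  -75764 − 23016 = -98780;  -244683 − 98780 = -343463;  -682695 − 343463 = -1026158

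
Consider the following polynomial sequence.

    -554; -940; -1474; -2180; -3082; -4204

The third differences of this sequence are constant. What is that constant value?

-24

First differences: -386, -534, -706, -902, -1122
Second differences: -148, -172, -196, -220
Third differences: -24, -24, -24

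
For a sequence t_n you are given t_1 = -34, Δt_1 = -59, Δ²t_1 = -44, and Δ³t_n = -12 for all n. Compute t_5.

Build the table forward from the leading diagonal:
D3: -12  -12  -12  -12  -12
D2: -44  -56  -68  -80  -92
D1: -59  -103  -159  -227  -307
t: -34  -93  -196  -355  -582

-582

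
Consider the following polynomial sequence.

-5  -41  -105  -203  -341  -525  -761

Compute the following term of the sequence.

Δ: -36  -64  -98  -138  -184  -236
Δ²: -28  -34  -40  -46  -52
Δ³: -6  -6  -6  -6
Third differences constant at -6.
-52 − 6 = -58;  -236 − 58 = -294;  -761 − 294 = -1055

-1055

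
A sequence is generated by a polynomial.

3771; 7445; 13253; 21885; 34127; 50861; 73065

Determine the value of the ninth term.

First differences: 3674  5808  8632  12242  16734  22204
Second differences: 2134  2824  3610  4492  5470
Third differences: 690  786  882  978
Fourth differences: 96  96  96
Fourth differences constant at 96.
978 + 96 = 1074;  5470 + 1074 = 6544;  22204 + 6544 = 28748;  73065 + 28748 = 101813
1074 + 96 = 1170;  6544 + 1170 = 7714;  28748 + 7714 = 36462;  101813 + 36462 = 138275

138275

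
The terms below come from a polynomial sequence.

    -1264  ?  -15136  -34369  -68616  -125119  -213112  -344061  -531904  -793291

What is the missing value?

-5427

Using the last 8 terms:
First differences: -19233, -34247, -56503, -87993, -130949, -187843, -261387
Second differences: -15014, -22256, -31490, -42956, -56894, -73544
Third differences: -7242, -9234, -11466, -13938, -16650
Fourth differences: -1992, -2232, -2472, -2712
Fifth differences: -240, -240, -240
Constant fifth difference = -240.
Extend backward: -1992 + 240 = -1752;  -7242 + 1752 = -5490;  -15014 + 5490 = -9524;  -19233 + 9524 = -9709;  -15136 + 9709 = -5427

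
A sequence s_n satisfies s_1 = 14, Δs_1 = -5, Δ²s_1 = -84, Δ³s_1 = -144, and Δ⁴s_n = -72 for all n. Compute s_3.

Build the table forward from the leading diagonal:
Fourth differences: -72, -72, -72
Third differences: -144, -216, -288
Second differences: -84, -228, -444
First differences: -5, -89, -317
s: 14, 9, -80

-80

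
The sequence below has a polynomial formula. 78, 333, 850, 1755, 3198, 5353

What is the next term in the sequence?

8418

255, 517, 905, 1443, 2155
262, 388, 538, 712
126, 150, 174
24, 24
The fourth differences are constant (24).
174 + 24 = 198;  712 + 198 = 910;  2155 + 910 = 3065;  5353 + 3065 = 8418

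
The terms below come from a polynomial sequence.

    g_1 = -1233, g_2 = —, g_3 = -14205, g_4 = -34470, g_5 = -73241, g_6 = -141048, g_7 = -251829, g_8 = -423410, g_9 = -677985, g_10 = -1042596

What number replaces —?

-4844

Using the last 8 terms:
First differences: -20265  -38771  -67807  -110781  -171581  -254575  -364611
Second differences: -18506  -29036  -42974  -60800  -82994  -110036
Third differences: -10530  -13938  -17826  -22194  -27042
Fourth differences: -3408  -3888  -4368  -4848
Fifth differences: -480  -480  -480
Constant fifth difference = -480.
Extend backward: -3408 + 480 = -2928;  -10530 + 2928 = -7602;  -18506 + 7602 = -10904;  -20265 + 10904 = -9361;  -14205 + 9361 = -4844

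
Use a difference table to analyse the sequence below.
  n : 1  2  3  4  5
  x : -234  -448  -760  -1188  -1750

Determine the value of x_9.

-5698

D1: -214 , -312 , -428 , -562
D2: -98 , -116 , -134
D3: -18 , -18
Constant third difference = -18, so extend:
-134 − 18 = -152;  -562 − 152 = -714;  -1750 − 714 = -2464
-152 − 18 = -170;  -714 − 170 = -884;  -2464 − 884 = -3348
-170 − 18 = -188;  -884 − 188 = -1072;  -3348 − 1072 = -4420
-188 − 18 = -206;  -1072 − 206 = -1278;  -4420 − 1278 = -5698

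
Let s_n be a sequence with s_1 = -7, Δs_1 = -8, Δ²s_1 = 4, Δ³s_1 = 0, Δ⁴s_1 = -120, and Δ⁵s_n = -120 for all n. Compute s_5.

-135

Build the table forward from the leading diagonal:
Δ⁵: -120, -120, -120, -120, -120
Δ⁴: -120, -240, -360, -480, -600
Δ³: 0, -120, -360, -720, -1200
Δ²: 4, 4, -116, -476, -1196
Δ: -8, -4, 0, -116, -592
s: -7, -15, -19, -19, -135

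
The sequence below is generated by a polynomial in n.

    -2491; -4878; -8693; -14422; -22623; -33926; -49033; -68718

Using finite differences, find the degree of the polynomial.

4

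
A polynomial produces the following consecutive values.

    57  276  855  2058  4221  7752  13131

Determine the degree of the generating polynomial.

First differences: 219, 579, 1203, 2163, 3531, 5379
Second differences: 360, 624, 960, 1368, 1848
Third differences: 264, 336, 408, 480
Fourth differences: 72, 72, 72
The fourth differences are constant, so the polynomial has degree 4.

4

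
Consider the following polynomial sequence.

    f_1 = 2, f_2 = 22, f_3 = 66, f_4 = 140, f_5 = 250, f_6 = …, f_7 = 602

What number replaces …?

402

Using the first 5 terms:
20  44  74  110
24  30  36
6  6
Constant third difference = 6.
Extend forward: 36 + 6 = 42;  110 + 42 = 152;  250 + 152 = 402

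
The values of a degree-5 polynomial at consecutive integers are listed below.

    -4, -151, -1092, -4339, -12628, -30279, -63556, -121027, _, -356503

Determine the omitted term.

Using the first 8 terms:
First differences: -147  -941  -3247  -8289  -17651  -33277  -57471
Second differences: -794  -2306  -5042  -9362  -15626  -24194
Third differences: -1512  -2736  -4320  -6264  -8568
Fourth differences: -1224  -1584  -1944  -2304
Fifth differences: -360  -360  -360
Constant fifth difference = -360.
Extend forward: -2304 − 360 = -2664;  -8568 − 2664 = -11232;  -24194 − 11232 = -35426;  -57471 − 35426 = -92897;  -121027 − 92897 = -213924

-213924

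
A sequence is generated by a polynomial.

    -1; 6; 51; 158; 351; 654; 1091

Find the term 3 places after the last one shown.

3446

Δ: 7 , 45 , 107 , 193 , 303 , 437
Δ²: 38 , 62 , 86 , 110 , 134
Δ³: 24 , 24 , 24 , 24
The third differences are constant (24).
134 + 24 = 158;  437 + 158 = 595;  1091 + 595 = 1686
158 + 24 = 182;  595 + 182 = 777;  1686 + 777 = 2463
182 + 24 = 206;  777 + 206 = 983;  2463 + 983 = 3446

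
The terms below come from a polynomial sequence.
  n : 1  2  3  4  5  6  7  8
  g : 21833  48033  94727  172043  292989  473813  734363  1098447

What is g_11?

3116943

D1: 26200 , 46694 , 77316 , 120946 , 180824 , 260550 , 364084
D2: 20494 , 30622 , 43630 , 59878 , 79726 , 103534
D3: 10128 , 13008 , 16248 , 19848 , 23808
D4: 2880 , 3240 , 3600 , 3960
D5: 360 , 360 , 360
Fifth differences constant at 360.
3960 + 360 = 4320;  23808 + 4320 = 28128;  103534 + 28128 = 131662;  364084 + 131662 = 495746;  1098447 + 495746 = 1594193
4320 + 360 = 4680;  28128 + 4680 = 32808;  131662 + 32808 = 164470;  495746 + 164470 = 660216;  1594193 + 660216 = 2254409
4680 + 360 = 5040;  32808 + 5040 = 37848;  164470 + 37848 = 202318;  660216 + 202318 = 862534;  2254409 + 862534 = 3116943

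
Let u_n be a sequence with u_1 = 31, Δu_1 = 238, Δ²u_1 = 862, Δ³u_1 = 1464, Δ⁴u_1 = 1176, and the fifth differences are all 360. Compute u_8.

Build the table forward from the leading diagonal:
Δ⁵: 360, 360, 360, 360, 360, 360, 360, 360
Δ⁴: 1176, 1536, 1896, 2256, 2616, 2976, 3336, 3696
Δ³: 1464, 2640, 4176, 6072, 8328, 10944, 13920, 17256
Δ²: 862, 2326, 4966, 9142, 15214, 23542, 34486, 48406
Δ: 238, 1100, 3426, 8392, 17534, 32748, 56290, 90776
u: 31, 269, 1369, 4795, 13187, 30721, 63469, 119759

119759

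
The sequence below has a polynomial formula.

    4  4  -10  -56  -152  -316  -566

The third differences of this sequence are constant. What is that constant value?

-18

First differences: 0, -14, -46, -96, -164, -250
Second differences: -14, -32, -50, -68, -86
Third differences: -18, -18, -18, -18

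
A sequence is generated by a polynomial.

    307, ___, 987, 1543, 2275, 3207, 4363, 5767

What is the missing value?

583

Using the last 6 terms:
556  732  932  1156  1404
176  200  224  248
24  24  24
Constant third difference = 24.
Extend backward: 176 − 24 = 152;  556 − 152 = 404;  987 − 404 = 583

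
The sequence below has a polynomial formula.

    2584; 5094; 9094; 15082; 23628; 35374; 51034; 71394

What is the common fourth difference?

D1: 2510, 4000, 5988, 8546, 11746, 15660, 20360
D2: 1490, 1988, 2558, 3200, 3914, 4700
D3: 498, 570, 642, 714, 786
D4: 72, 72, 72, 72

72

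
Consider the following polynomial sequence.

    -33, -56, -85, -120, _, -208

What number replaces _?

Using the first 4 terms:
D1: -23  -29  -35
D2: -6  -6
Constant second difference = -6.
Extend forward: -35 − 6 = -41;  -120 − 41 = -161

-161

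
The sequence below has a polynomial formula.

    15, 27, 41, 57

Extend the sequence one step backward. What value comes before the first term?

5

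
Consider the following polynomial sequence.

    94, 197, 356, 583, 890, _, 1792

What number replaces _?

Using the first 5 terms:
Δ: 103, 159, 227, 307
Δ²: 56, 68, 80
Δ³: 12, 12
Constant third difference = 12.
Extend forward: 80 + 12 = 92;  307 + 92 = 399;  890 + 399 = 1289

1289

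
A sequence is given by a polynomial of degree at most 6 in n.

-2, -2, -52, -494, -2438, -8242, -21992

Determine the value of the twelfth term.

-534382

D1: 0, -50, -442, -1944, -5804, -13750
D2: -50, -392, -1502, -3860, -7946
D3: -342, -1110, -2358, -4086
D4: -768, -1248, -1728
D5: -480, -480
The fifth differences are constant (-480).
-1728 − 480 = -2208;  -4086 − 2208 = -6294;  -7946 − 6294 = -14240;  -13750 − 14240 = -27990;  -21992 − 27990 = -49982
-2208 − 480 = -2688;  -6294 − 2688 = -8982;  -14240 − 8982 = -23222;  -27990 − 23222 = -51212;  -49982 − 51212 = -101194
-2688 − 480 = -3168;  -8982 − 3168 = -12150;  -23222 − 12150 = -35372;  -51212 − 35372 = -86584;  -101194 − 86584 = -187778
-3168 − 480 = -3648;  -12150 − 3648 = -15798;  -35372 − 15798 = -51170;  -86584 − 51170 = -137754;  -187778 − 137754 = -325532
-3648 − 480 = -4128;  -15798 − 4128 = -19926;  -51170 − 19926 = -71096;  -137754 − 71096 = -208850;  -325532 − 208850 = -534382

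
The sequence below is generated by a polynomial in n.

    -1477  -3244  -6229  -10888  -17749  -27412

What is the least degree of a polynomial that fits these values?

4

D1: -1767, -2985, -4659, -6861, -9663
D2: -1218, -1674, -2202, -2802
D3: -456, -528, -600
D4: -72, -72
The fourth differences are constant, so the polynomial has degree 4.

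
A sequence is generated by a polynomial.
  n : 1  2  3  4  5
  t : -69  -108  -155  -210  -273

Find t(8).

Δ: -39 , -47 , -55 , -63
Δ²: -8 , -8 , -8
Constant second difference = -8, so extend:
-63 − 8 = -71;  -273 − 71 = -344
-71 − 8 = -79;  -344 − 79 = -423
-79 − 8 = -87;  -423 − 87 = -510

-510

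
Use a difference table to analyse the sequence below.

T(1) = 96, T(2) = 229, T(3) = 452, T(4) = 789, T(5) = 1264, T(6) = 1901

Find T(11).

D1: 133, 223, 337, 475, 637
D2: 90, 114, 138, 162
D3: 24, 24, 24
Constant third difference = 24, so extend:
162 + 24 = 186;  637 + 186 = 823;  1901 + 823 = 2724
186 + 24 = 210;  823 + 210 = 1033;  2724 + 1033 = 3757
210 + 24 = 234;  1033 + 234 = 1267;  3757 + 1267 = 5024
234 + 24 = 258;  1267 + 258 = 1525;  5024 + 1525 = 6549
258 + 24 = 282;  1525 + 282 = 1807;  6549 + 1807 = 8356

8356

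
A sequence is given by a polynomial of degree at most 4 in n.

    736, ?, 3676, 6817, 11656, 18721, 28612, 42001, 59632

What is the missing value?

1777

Using the last 7 terms:
First differences: 3141, 4839, 7065, 9891, 13389, 17631
Second differences: 1698, 2226, 2826, 3498, 4242
Third differences: 528, 600, 672, 744
Fourth differences: 72, 72, 72
Constant fourth difference = 72.
Extend backward: 528 − 72 = 456;  1698 − 456 = 1242;  3141 − 1242 = 1899;  3676 − 1899 = 1777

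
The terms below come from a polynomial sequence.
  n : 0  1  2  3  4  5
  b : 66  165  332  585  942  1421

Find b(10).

99, 167, 253, 357, 479
68, 86, 104, 122
18, 18, 18
Third differences constant at 18.
122 + 18 = 140;  479 + 140 = 619;  1421 + 619 = 2040
140 + 18 = 158;  619 + 158 = 777;  2040 + 777 = 2817
158 + 18 = 176;  777 + 176 = 953;  2817 + 953 = 3770
176 + 18 = 194;  953 + 194 = 1147;  3770 + 1147 = 4917
194 + 18 = 212;  1147 + 212 = 1359;  4917 + 1359 = 6276

6276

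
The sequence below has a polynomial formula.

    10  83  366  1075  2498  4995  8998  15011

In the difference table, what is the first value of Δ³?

216

First differences: 73, 283, 709, 1423, 2497, 4003, 6013
Second differences: 210, 426, 714, 1074, 1506, 2010
Third differences: 216, 288, 360, 432, 504
Fourth differences: 72, 72, 72, 72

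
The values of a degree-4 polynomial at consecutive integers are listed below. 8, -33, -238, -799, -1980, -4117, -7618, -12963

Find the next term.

-20704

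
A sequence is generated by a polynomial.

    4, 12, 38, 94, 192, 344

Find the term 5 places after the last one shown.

First differences: 8, 26, 56, 98, 152
Second differences: 18, 30, 42, 54
Third differences: 12, 12, 12
The third differences are constant (12).
54 + 12 = 66;  152 + 66 = 218;  344 + 218 = 562
66 + 12 = 78;  218 + 78 = 296;  562 + 296 = 858
78 + 12 = 90;  296 + 90 = 386;  858 + 386 = 1244
90 + 12 = 102;  386 + 102 = 488;  1244 + 488 = 1732
102 + 12 = 114;  488 + 114 = 602;  1732 + 602 = 2334

2334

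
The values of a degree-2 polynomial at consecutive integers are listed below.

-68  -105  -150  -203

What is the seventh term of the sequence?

-37 , -45 , -53
-8 , -8
The second differences are constant (-8).
-53 − 8 = -61;  -203 − 61 = -264
-61 − 8 = -69;  -264 − 69 = -333
-69 − 8 = -77;  -333 − 77 = -410

-410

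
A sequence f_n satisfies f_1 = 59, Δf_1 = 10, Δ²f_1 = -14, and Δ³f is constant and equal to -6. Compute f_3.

65

Build the table forward from the leading diagonal:
Third differences: -6, -6, -6
Second differences: -14, -20, -26
First differences: 10, -4, -24
f: 59, 69, 65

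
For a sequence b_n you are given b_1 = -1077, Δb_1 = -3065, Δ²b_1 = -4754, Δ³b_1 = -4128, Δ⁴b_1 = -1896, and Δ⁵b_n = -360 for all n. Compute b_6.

Build the table forward from the leading diagonal:
Fifth differences: -360  -360  -360  -360  -360  -360
Fourth differences: -1896  -2256  -2616  -2976  -3336  -3696
Third differences: -4128  -6024  -8280  -10896  -13872  -17208
Second differences: -4754  -8882  -14906  -23186  -34082  -47954
First differences: -3065  -7819  -16701  -31607  -54793  -88875
b: -1077  -4142  -11961  -28662  -60269  -115062

-115062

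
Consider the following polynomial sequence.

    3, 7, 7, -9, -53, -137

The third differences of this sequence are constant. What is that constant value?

-12

D1: 4, 0, -16, -44, -84
D2: -4, -16, -28, -40
D3: -12, -12, -12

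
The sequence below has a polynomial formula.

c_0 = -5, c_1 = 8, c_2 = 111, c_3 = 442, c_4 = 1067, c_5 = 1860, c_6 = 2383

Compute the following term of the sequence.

1766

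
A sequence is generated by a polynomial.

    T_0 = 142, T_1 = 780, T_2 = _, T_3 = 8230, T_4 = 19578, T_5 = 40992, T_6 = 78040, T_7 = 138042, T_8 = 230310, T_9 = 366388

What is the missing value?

Using the last 7 terms:
D1: 11348  21414  37048  60002  92268  136078
D2: 10066  15634  22954  32266  43810
D3: 5568  7320  9312  11544
D4: 1752  1992  2232
D5: 240  240
Constant fifth difference = 240.
Extend backward: 1752 − 240 = 1512;  5568 − 1512 = 4056;  10066 − 4056 = 6010;  11348 − 6010 = 5338;  8230 − 5338 = 2892

2892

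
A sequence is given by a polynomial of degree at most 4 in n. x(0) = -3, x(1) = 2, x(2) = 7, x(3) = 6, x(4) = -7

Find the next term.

-38

D1: 5 , 5 , -1 , -13
D2: 0 , -6 , -12
D3: -6 , -6
Constant third difference = -6, so extend:
-12 − 6 = -18;  -13 − 18 = -31;  -7 − 31 = -38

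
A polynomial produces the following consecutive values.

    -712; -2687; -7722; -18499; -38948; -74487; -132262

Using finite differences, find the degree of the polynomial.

5

First differences: -1975, -5035, -10777, -20449, -35539, -57775
Second differences: -3060, -5742, -9672, -15090, -22236
Third differences: -2682, -3930, -5418, -7146
Fourth differences: -1248, -1488, -1728
Fifth differences: -240, -240
The fifth differences are constant, so the polynomial has degree 5.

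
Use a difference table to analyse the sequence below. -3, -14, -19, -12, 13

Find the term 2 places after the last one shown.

First differences: -11, -5, 7, 25
Second differences: 6, 12, 18
Third differences: 6, 6
Third differences constant at 6.
18 + 6 = 24;  25 + 24 = 49;  13 + 49 = 62
24 + 6 = 30;  49 + 30 = 79;  62 + 79 = 141

141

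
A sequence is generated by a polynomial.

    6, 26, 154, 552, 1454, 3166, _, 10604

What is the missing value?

6066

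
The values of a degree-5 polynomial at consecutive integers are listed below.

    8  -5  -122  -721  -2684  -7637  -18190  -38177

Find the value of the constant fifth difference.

-240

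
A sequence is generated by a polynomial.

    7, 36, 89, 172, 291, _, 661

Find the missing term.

Using the first 5 terms:
D1: 29  53  83  119
D2: 24  30  36
D3: 6  6
Constant third difference = 6.
Extend forward: 36 + 6 = 42;  119 + 42 = 161;  291 + 161 = 452

452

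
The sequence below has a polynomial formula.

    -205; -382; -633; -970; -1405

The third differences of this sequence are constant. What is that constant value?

D1: -177, -251, -337, -435
D2: -74, -86, -98
D3: -12, -12

-12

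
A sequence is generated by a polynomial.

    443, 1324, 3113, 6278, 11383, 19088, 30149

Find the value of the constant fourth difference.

Δ: 881, 1789, 3165, 5105, 7705, 11061
Δ²: 908, 1376, 1940, 2600, 3356
Δ³: 468, 564, 660, 756
Δ⁴: 96, 96, 96

96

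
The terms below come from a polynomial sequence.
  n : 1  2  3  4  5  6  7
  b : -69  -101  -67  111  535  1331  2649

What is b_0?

-25

First differences: -32  34  178  424  796  1318
Second differences: 66  144  246  372  522
Third differences: 78  102  126  150
Fourth differences: 24  24  24
The fourth differences are constant at 24.
Work back: 78 − 24 = 54;  66 − 54 = 12;  -32 − 12 = -44;  -69 + 44 = -25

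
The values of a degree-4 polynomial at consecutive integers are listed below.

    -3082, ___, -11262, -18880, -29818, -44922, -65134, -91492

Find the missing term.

-6214

Using the last 6 terms:
First differences: -7618, -10938, -15104, -20212, -26358
Second differences: -3320, -4166, -5108, -6146
Third differences: -846, -942, -1038
Fourth differences: -96, -96
Constant fourth difference = -96.
Extend backward: -846 + 96 = -750;  -3320 + 750 = -2570;  -7618 + 2570 = -5048;  -11262 + 5048 = -6214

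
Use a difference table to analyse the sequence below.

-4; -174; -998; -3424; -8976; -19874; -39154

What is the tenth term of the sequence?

D1: -170  -824  -2426  -5552  -10898  -19280
D2: -654  -1602  -3126  -5346  -8382
D3: -948  -1524  -2220  -3036
D4: -576  -696  -816
D5: -120  -120
The fifth differences are constant (-120).
-816 − 120 = -936;  -3036 − 936 = -3972;  -8382 − 3972 = -12354;  -19280 − 12354 = -31634;  -39154 − 31634 = -70788
-936 − 120 = -1056;  -3972 − 1056 = -5028;  -12354 − 5028 = -17382;  -31634 − 17382 = -49016;  -70788 − 49016 = -119804
-1056 − 120 = -1176;  -5028 − 1176 = -6204;  -17382 − 6204 = -23586;  -49016 − 23586 = -72602;  -119804 − 72602 = -192406

-192406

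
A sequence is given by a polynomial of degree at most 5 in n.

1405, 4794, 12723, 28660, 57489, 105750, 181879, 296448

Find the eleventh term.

1013595

First differences: 3389, 7929, 15937, 28829, 48261, 76129, 114569
Second differences: 4540, 8008, 12892, 19432, 27868, 38440
Third differences: 3468, 4884, 6540, 8436, 10572
Fourth differences: 1416, 1656, 1896, 2136
Fifth differences: 240, 240, 240
The fifth differences are constant (240).
2136 + 240 = 2376;  10572 + 2376 = 12948;  38440 + 12948 = 51388;  114569 + 51388 = 165957;  296448 + 165957 = 462405
2376 + 240 = 2616;  12948 + 2616 = 15564;  51388 + 15564 = 66952;  165957 + 66952 = 232909;  462405 + 232909 = 695314
2616 + 240 = 2856;  15564 + 2856 = 18420;  66952 + 18420 = 85372;  232909 + 85372 = 318281;  695314 + 318281 = 1013595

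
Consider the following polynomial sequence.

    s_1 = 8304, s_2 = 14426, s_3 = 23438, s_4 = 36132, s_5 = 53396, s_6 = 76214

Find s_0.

First differences: 6122, 9012, 12694, 17264, 22818
Second differences: 2890, 3682, 4570, 5554
Third differences: 792, 888, 984
Fourth differences: 96, 96
The fourth differences are constant at 96.
Work back: 792 − 96 = 696;  2890 − 696 = 2194;  6122 − 2194 = 3928;  8304 − 3928 = 4376

4376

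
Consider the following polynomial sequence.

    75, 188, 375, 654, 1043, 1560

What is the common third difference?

Δ: 113, 187, 279, 389, 517
Δ²: 74, 92, 110, 128
Δ³: 18, 18, 18

18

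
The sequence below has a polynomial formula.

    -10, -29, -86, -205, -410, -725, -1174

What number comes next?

-1781

D1: -19  -57  -119  -205  -315  -449
D2: -38  -62  -86  -110  -134
D3: -24  -24  -24  -24
The third differences are constant (-24).
-134 − 24 = -158;  -449 − 158 = -607;  -1174 − 607 = -1781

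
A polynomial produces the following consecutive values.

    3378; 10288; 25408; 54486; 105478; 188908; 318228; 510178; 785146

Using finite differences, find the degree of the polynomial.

6910, 15120, 29078, 50992, 83430, 129320, 191950, 274968
8210, 13958, 21914, 32438, 45890, 62630, 83018
5748, 7956, 10524, 13452, 16740, 20388
2208, 2568, 2928, 3288, 3648
360, 360, 360, 360
The fifth differences are constant, so the polynomial has degree 5.

5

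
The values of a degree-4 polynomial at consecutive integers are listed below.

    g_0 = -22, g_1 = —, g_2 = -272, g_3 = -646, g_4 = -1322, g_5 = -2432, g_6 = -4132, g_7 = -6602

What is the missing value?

-92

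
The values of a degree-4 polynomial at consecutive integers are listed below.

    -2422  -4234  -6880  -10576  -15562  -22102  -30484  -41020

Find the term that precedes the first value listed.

-1252

Δ: -1812  -2646  -3696  -4986  -6540  -8382  -10536
Δ²: -834  -1050  -1290  -1554  -1842  -2154
Δ³: -216  -240  -264  -288  -312
Δ⁴: -24  -24  -24  -24
The fourth differences are constant at -24.
Work back: -216 + 24 = -192;  -834 + 192 = -642;  -1812 + 642 = -1170;  -2422 + 1170 = -1252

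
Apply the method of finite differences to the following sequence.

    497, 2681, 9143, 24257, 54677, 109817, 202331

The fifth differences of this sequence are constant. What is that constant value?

480

First differences: 2184, 6462, 15114, 30420, 55140, 92514
Second differences: 4278, 8652, 15306, 24720, 37374
Third differences: 4374, 6654, 9414, 12654
Fourth differences: 2280, 2760, 3240
Fifth differences: 480, 480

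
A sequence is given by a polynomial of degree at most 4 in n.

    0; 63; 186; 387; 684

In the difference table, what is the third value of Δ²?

Δ: 63, 123, 201, 297
Δ²: 60, 78, 96
Δ³: 18, 18

96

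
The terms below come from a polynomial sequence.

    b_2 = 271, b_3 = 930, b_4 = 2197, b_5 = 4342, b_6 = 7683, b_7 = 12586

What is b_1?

-2

First differences: 659, 1267, 2145, 3341, 4903
Second differences: 608, 878, 1196, 1562
Third differences: 270, 318, 366
Fourth differences: 48, 48
The fourth differences are constant at 48.
Work back: 270 − 48 = 222;  608 − 222 = 386;  659 − 386 = 273;  271 − 273 = -2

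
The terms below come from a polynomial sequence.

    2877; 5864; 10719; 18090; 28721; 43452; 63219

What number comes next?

89054

First differences: 2987  4855  7371  10631  14731  19767
Second differences: 1868  2516  3260  4100  5036
Third differences: 648  744  840  936
Fourth differences: 96  96  96
Fourth differences constant at 96.
936 + 96 = 1032;  5036 + 1032 = 6068;  19767 + 6068 = 25835;  63219 + 25835 = 89054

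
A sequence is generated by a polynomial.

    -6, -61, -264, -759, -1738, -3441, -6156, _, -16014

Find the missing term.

-10219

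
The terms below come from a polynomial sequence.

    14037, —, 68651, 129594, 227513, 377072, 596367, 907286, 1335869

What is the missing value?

Using the last 7 terms:
D1: 60943  97919  149559  219295  310919  428583
D2: 36976  51640  69736  91624  117664
D3: 14664  18096  21888  26040
D4: 3432  3792  4152
D5: 360  360
Constant fifth difference = 360.
Extend backward: 3432 − 360 = 3072;  14664 − 3072 = 11592;  36976 − 11592 = 25384;  60943 − 25384 = 35559;  68651 − 35559 = 33092

33092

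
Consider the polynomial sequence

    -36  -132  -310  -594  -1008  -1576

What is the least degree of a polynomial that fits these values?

3

Δ: -96, -178, -284, -414, -568
Δ²: -82, -106, -130, -154
Δ³: -24, -24, -24
The third differences are constant, so the polynomial has degree 3.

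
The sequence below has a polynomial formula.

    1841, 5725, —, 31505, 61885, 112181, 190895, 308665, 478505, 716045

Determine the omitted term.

Using the last 7 terms:
First differences: 30380, 50296, 78714, 117770, 169840, 237540
Second differences: 19916, 28418, 39056, 52070, 67700
Third differences: 8502, 10638, 13014, 15630
Fourth differences: 2136, 2376, 2616
Fifth differences: 240, 240
Constant fifth difference = 240.
Extend backward: 2136 − 240 = 1896;  8502 − 1896 = 6606;  19916 − 6606 = 13310;  30380 − 13310 = 17070;  31505 − 17070 = 14435

14435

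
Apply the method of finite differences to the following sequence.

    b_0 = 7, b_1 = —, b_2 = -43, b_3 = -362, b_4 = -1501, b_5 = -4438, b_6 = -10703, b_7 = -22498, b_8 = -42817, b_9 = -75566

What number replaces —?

Using the last 8 terms:
D1: -319, -1139, -2937, -6265, -11795, -20319, -32749
D2: -820, -1798, -3328, -5530, -8524, -12430
D3: -978, -1530, -2202, -2994, -3906
D4: -552, -672, -792, -912
D5: -120, -120, -120
Constant fifth difference = -120.
Extend backward: -552 + 120 = -432;  -978 + 432 = -546;  -820 + 546 = -274;  -319 + 274 = -45;  -43 + 45 = 2

2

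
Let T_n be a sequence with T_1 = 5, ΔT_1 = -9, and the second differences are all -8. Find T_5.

Build the table forward from the leading diagonal:
Second differences: -8, -8, -8, -8, -8
First differences: -9, -17, -25, -33, -41
T: 5, -4, -21, -46, -79

-79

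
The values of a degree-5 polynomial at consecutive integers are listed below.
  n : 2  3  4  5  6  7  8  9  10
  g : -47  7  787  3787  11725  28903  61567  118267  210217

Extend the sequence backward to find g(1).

54, 780, 3000, 7938, 17178, 32664, 56700, 91950
726, 2220, 4938, 9240, 15486, 24036, 35250
1494, 2718, 4302, 6246, 8550, 11214
1224, 1584, 1944, 2304, 2664
360, 360, 360, 360
The fifth differences are constant at 360.
Work back: 1224 − 360 = 864;  1494 − 864 = 630;  726 − 630 = 96;  54 − 96 = -42;  -47 + 42 = -5

-5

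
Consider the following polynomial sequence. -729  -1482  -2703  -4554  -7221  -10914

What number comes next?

-753 , -1221 , -1851 , -2667 , -3693
-468 , -630 , -816 , -1026
-162 , -186 , -210
-24 , -24
The fourth differences are constant (-24).
-210 − 24 = -234;  -1026 − 234 = -1260;  -3693 − 1260 = -4953;  -10914 − 4953 = -15867

-15867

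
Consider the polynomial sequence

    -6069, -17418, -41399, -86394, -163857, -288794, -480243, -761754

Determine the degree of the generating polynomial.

D1: -11349, -23981, -44995, -77463, -124937, -191449, -281511
D2: -12632, -21014, -32468, -47474, -66512, -90062
D3: -8382, -11454, -15006, -19038, -23550
D4: -3072, -3552, -4032, -4512
D5: -480, -480, -480
The fifth differences are constant, so the polynomial has degree 5.

5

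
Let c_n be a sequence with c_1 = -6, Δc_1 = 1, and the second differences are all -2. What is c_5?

-14

Build the table forward from the leading diagonal:
Second differences: -2, -2, -2, -2, -2
First differences: 1, -1, -3, -5, -7
c: -6, -5, -6, -9, -14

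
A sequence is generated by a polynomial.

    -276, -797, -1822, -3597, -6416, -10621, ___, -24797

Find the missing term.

Using the first 6 terms:
Δ: -521, -1025, -1775, -2819, -4205
Δ²: -504, -750, -1044, -1386
Δ³: -246, -294, -342
Δ⁴: -48, -48
Constant fourth difference = -48.
Extend forward: -342 − 48 = -390;  -1386 − 390 = -1776;  -4205 − 1776 = -5981;  -10621 − 5981 = -16602

-16602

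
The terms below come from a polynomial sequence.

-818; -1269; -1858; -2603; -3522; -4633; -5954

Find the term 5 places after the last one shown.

-16339

Δ: -451, -589, -745, -919, -1111, -1321
Δ²: -138, -156, -174, -192, -210
Δ³: -18, -18, -18, -18
Third differences constant at -18.
-210 − 18 = -228;  -1321 − 228 = -1549;  -5954 − 1549 = -7503
-228 − 18 = -246;  -1549 − 246 = -1795;  -7503 − 1795 = -9298
-246 − 18 = -264;  -1795 − 264 = -2059;  -9298 − 2059 = -11357
-264 − 18 = -282;  -2059 − 282 = -2341;  -11357 − 2341 = -13698
-282 − 18 = -300;  -2341 − 300 = -2641;  -13698 − 2641 = -16339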